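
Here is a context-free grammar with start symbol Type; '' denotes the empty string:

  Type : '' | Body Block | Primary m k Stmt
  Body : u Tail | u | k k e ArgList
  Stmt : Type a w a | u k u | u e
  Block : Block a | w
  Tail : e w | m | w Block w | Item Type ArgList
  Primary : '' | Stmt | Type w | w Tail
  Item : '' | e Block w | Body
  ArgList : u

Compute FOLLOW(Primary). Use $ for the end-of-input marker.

In Type : Primary m k Stmt: add FIRST(m k Stmt) = { m }.
Union: FOLLOW(Primary) = { m }.

{ m }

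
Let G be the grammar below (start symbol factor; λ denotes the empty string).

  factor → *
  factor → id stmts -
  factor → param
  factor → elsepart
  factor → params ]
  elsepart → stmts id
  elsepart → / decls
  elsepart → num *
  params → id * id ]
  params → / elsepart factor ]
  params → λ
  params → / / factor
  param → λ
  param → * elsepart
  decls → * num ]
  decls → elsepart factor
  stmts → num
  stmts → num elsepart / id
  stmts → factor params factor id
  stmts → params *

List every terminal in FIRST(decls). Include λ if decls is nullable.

decls → * num ] contributes {*}.
From decls → elsepart factor: add FIRST(elsepart) = { *, /, ], id, num }.
Union: FIRST(decls) = { *, /, ], id, num }.

{ *, /, ], id, num }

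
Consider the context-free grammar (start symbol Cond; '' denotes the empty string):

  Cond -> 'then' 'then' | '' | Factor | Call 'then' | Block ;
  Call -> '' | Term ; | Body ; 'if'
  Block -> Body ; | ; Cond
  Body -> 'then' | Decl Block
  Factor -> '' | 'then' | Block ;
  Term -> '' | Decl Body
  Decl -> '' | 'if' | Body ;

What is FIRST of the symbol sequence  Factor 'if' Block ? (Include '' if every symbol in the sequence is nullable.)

Add FIRST(Factor)\{''} = { 'if', 'then', ; }; Factor is nullable, continue.
'if' is a terminal; add {'if'} and stop.

{ 'if', 'then', ; }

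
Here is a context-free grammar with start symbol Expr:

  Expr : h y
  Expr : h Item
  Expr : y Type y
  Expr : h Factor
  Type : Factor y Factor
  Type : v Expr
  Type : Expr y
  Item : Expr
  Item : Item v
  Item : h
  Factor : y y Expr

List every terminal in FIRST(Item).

From Item : Expr: add FIRST(Expr) = { h, y }.
From Item : Item v: add FIRST(Item) = { h, y }.
Item : h contributes {h}.
Union: FIRST(Item) = { h, y }.

{ h, y }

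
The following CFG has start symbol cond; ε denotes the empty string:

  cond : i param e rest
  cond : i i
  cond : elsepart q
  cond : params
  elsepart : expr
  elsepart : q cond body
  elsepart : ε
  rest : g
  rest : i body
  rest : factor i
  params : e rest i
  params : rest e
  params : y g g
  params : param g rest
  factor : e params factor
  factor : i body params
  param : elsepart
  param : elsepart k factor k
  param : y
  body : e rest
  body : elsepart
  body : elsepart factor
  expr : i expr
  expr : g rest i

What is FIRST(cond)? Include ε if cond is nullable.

cond : i param e rest contributes {i}.
cond : i i contributes {i}.
From cond : elsepart q: elsepart nullable, take FIRST(elsepart) ∪ {q} = { g, i, q }.
From cond : params: add FIRST(params) = { e, g, i, k, q, y }.
Union: FIRST(cond) = { e, g, i, k, q, y }.

{ e, g, i, k, q, y }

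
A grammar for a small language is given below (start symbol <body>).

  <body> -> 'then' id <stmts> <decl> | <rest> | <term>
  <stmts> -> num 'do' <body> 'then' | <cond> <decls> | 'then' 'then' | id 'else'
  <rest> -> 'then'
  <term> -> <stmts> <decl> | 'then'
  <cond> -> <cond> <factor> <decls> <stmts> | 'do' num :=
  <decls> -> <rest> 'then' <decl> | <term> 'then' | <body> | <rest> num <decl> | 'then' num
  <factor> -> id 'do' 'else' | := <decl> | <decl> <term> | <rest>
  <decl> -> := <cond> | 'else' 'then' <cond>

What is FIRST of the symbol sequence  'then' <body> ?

'then' is a terminal; add {'then'} and stop.

{ 'then' }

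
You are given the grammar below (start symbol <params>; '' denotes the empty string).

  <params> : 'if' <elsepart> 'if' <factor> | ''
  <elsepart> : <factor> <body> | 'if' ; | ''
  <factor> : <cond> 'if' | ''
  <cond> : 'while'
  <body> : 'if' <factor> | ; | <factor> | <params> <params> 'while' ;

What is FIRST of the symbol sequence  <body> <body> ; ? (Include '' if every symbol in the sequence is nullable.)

{ 'if', 'while', ; }

Add FIRST(<body>)\{''} = { 'if', 'while', ; }; <body> is nullable, continue.
Add FIRST(<body>)\{''} = { 'if', 'while', ; }; <body> is nullable, continue.
; is a terminal; add {;} and stop.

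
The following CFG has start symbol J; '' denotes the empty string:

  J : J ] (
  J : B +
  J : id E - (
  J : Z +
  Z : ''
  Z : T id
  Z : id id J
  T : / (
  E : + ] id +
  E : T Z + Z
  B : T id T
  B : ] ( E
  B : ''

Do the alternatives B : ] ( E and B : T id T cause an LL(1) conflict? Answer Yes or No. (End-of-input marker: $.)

No

FIRST(] ( E) = { ] } and FIRST(T id T) = { / }.
The FIRST sets are disjoint and neither alternative is nullable — no conflict.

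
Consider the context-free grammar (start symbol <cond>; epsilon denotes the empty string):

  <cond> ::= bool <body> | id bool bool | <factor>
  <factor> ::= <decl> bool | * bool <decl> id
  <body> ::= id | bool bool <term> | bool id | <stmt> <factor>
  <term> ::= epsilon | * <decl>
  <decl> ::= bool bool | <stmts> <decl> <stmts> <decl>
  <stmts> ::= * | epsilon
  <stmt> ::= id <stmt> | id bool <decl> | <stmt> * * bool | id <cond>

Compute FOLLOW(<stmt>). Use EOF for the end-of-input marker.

In <body> ::= <stmt> <factor>: add FIRST(<factor>) = { *, bool }.
In <stmt> ::= id <stmt>: <stmt> is at the end, add FOLLOW(<stmt>) = { *, bool }.
In <stmt> ::= <stmt> * * bool: add FIRST(* * bool) = { * }.
Union: FOLLOW(<stmt>) = { *, bool }.

{ *, bool }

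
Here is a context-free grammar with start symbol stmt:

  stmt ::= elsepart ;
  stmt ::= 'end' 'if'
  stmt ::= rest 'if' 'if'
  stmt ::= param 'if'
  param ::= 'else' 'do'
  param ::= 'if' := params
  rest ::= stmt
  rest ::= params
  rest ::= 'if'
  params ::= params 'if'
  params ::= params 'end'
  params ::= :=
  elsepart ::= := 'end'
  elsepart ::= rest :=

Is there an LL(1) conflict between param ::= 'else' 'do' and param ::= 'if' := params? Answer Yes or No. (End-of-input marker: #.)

FIRST('else' 'do') = { 'else' } and FIRST('if' := params) = { 'if' }.
The FIRST sets are disjoint and neither alternative is nullable — no conflict.

No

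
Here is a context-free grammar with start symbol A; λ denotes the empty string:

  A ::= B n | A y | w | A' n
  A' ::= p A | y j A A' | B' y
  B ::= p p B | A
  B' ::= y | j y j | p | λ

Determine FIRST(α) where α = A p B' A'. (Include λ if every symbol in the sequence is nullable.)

{ j, p, w, y }

Add FIRST(A) = { j, p, w, y }; A is not nullable, stop.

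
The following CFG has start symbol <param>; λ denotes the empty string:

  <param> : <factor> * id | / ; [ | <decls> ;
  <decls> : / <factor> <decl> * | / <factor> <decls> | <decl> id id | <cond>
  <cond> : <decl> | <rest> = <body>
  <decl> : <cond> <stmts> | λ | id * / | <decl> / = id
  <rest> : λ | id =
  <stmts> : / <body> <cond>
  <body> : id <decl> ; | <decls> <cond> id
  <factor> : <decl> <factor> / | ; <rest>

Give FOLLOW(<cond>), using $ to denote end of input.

In <decls> : <cond>: <cond> is at the end, add FOLLOW(<decls>) = { /, ;, =, id }.
In <decl> : <cond> <stmts>: add FIRST(<stmts>) = { / }.
In <stmts> : / <body> <cond>: <cond> is at the end, add FOLLOW(<stmts>) = { *, /, ;, =, id }.
In <body> : <decls> <cond> id: add FIRST(id) = { id }.
Union: FOLLOW(<cond>) = { *, /, ;, =, id }.

{ *, /, ;, =, id }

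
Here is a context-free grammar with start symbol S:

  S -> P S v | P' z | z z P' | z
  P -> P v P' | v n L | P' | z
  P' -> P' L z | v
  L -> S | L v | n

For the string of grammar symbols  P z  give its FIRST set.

Add FIRST(P) = { v, z }; P is not nullable, stop.

{ v, z }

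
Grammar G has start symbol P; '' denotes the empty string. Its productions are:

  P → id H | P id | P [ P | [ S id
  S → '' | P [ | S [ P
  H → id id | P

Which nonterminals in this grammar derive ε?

{ S }

Directly nullable (have an ''-production): S.
No other nonterminal has a production whose RHS symbols are all nullable.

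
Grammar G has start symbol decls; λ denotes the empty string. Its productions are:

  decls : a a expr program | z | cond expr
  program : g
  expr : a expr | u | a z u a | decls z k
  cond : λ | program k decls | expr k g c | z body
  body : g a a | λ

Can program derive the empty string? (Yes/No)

Nullable nonterminals: body, cond.
No production of program has an RHS whose symbols are all nullable, so program is not nullable.

No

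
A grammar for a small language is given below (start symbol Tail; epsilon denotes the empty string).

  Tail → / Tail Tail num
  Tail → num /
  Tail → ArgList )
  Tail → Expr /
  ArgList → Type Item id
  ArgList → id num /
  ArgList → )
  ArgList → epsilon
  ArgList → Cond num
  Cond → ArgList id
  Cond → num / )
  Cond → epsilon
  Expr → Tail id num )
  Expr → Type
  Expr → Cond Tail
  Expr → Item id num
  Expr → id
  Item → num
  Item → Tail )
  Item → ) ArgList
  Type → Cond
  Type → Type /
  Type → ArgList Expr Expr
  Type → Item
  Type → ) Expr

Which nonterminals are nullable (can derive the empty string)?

Directly nullable (have an epsilon-production): ArgList, Cond.
Type → Cond with every symbol nullable, so Type is nullable.
Expr → Type with every symbol nullable, so Expr is nullable.
No other nonterminal has a production whose RHS symbols are all nullable.

{ ArgList, Cond, Expr, Type }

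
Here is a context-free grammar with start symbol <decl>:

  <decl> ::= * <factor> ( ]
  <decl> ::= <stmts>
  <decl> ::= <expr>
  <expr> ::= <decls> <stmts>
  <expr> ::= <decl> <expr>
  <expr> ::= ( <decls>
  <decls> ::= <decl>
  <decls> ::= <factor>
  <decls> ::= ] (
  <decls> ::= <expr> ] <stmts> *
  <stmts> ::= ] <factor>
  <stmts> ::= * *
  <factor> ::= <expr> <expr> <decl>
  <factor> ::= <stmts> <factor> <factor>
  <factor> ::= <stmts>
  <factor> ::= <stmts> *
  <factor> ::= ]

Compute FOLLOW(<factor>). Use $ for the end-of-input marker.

In <decl> ::= * <factor> ( ]: add FIRST(( ]) = { ( }.
In <decls> ::= <factor>: <factor> is at the end, add FOLLOW(<decls>) = { $, (, *, ] }.
In <stmts> ::= ] <factor>: <factor> is at the end, add FOLLOW(<stmts>) = { $, (, *, ] }.
In <factor> ::= <stmts> <factor> <factor>: add FIRST(<factor>) = { (, *, ] }.
In <factor> ::= <stmts> <factor> <factor>: <factor> is at the end, add FOLLOW(<factor>) = { $, (, *, ] }.
Union: FOLLOW(<factor>) = { $, (, *, ] }.

{ $, (, *, ] }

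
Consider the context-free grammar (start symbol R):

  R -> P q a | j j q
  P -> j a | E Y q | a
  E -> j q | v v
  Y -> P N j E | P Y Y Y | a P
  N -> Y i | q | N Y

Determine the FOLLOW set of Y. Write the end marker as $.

In P -> E Y q: add FIRST(q) = { q }.
In Y -> P Y Y Y: add FIRST(Y Y) = { a, j, v }.
In Y -> P Y Y Y: add FIRST(Y) = { a, j, v }.
In Y -> P Y Y Y: Y is at the end, add FOLLOW(Y) = { a, i, j, q, v }.
In N -> Y i: add FIRST(i) = { i }.
In N -> N Y: Y is at the end, add FOLLOW(N) = { a, j, v }.
Union: FOLLOW(Y) = { a, i, j, q, v }.

{ a, i, j, q, v }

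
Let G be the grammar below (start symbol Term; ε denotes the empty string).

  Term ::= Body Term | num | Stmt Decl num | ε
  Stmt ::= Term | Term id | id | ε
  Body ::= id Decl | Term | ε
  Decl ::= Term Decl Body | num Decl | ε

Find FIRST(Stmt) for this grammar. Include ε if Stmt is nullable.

From Stmt ::= Term: add FIRST(Term) = { id, num, ε } (including ε since Term is nullable).
From Stmt ::= Term id: Term nullable, take FIRST(Term) ∪ {id} = { id, num }.
Stmt ::= id contributes {id}.
Stmt ::= ε contributes ε.
Union: FIRST(Stmt) = { id, num, ε }.

{ id, num, ε }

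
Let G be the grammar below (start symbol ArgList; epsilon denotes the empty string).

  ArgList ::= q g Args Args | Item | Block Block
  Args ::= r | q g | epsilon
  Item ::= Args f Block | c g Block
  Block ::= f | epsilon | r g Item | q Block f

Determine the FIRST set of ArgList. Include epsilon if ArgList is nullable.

{ c, f, q, r, epsilon }

ArgList ::= q g Args Args contributes {q}.
From ArgList ::= Item: add FIRST(Item) = { c, f, q, r }.
From ArgList ::= Block Block: Block, Block nullable, take FIRST(Block) ∪ FIRST(Block) = { f, q, r }; also epsilon since the whole RHS is nullable.
Union: FIRST(ArgList) = { c, f, q, r, epsilon }.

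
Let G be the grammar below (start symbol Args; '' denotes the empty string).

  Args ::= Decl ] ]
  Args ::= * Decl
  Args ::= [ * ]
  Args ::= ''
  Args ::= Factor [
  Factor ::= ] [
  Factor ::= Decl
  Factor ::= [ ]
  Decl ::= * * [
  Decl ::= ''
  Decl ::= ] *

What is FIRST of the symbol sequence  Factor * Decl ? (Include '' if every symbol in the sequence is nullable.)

Add FIRST(Factor)\{''} = { *, [, ] }; Factor is nullable, continue.
* is a terminal; add {*} and stop.

{ *, [, ] }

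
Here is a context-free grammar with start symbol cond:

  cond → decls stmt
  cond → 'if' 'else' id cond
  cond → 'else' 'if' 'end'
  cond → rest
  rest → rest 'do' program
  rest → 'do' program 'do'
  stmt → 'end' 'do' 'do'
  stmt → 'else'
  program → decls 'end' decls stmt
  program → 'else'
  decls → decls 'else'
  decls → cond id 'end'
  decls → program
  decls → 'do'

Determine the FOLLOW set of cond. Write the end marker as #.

cond is the start symbol, so # ∈ FOLLOW(cond).
In cond → 'if' 'else' id cond: cond is at the end, add FOLLOW(cond) = { #, id }.
In decls → cond id 'end': add FIRST(id 'end') = { id }.
Union: FOLLOW(cond) = { #, id }.

{ #, id }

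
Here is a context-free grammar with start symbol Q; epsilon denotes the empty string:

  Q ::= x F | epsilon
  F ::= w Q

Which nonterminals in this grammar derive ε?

Directly nullable (have an epsilon-production): Q.
No other nonterminal has a production whose RHS symbols are all nullable.

{ Q }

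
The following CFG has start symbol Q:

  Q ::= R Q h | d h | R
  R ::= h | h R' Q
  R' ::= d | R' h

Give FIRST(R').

R' ::= d contributes {d}.
From R' ::= R' h: add FIRST(R') = { d }.
Union: FIRST(R') = { d }.

{ d }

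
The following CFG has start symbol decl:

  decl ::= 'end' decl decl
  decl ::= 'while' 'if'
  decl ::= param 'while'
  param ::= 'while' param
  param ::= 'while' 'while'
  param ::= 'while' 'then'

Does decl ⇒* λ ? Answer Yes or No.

No nonterminal in this grammar is nullable.
No production of decl has an RHS whose symbols are all nullable, so decl is not nullable.

No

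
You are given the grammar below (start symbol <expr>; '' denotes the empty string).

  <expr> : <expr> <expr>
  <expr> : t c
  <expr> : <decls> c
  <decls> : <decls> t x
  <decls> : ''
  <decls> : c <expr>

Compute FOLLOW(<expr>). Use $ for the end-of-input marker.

{ $, c, t }

<expr> is the start symbol, so $ ∈ FOLLOW(<expr>).
In <expr> : <expr> <expr>: add FIRST(<expr>) = { c, t }.
In <expr> : <expr> <expr>: <expr> is at the end, add FOLLOW(<expr>) = { $, c, t }.
In <decls> : c <expr>: <expr> is at the end, add FOLLOW(<decls>) = { c, t }.
Union: FOLLOW(<expr>) = { $, c, t }.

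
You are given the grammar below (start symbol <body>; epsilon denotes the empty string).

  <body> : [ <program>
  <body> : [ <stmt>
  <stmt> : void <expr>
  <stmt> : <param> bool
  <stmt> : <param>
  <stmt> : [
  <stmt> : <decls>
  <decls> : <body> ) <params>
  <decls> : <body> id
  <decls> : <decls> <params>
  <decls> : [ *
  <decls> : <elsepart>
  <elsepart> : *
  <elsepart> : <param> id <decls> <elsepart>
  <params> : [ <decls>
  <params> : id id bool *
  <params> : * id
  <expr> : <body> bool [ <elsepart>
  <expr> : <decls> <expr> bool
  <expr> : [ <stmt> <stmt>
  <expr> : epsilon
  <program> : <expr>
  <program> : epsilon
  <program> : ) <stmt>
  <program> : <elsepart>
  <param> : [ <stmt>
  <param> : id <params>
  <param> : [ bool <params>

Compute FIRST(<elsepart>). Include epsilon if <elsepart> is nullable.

<elsepart> : * contributes {*}.
From <elsepart> : <param> id <decls> <elsepart>: add FIRST(<param>) = { [, id }.
Union: FIRST(<elsepart>) = { *, [, id }.

{ *, [, id }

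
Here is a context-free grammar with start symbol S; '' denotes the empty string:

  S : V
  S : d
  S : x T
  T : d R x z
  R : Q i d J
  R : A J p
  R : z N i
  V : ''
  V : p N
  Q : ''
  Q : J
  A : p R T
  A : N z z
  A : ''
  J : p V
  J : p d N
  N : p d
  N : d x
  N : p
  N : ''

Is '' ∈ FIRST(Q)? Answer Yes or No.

Q has an ''-production, so Q ⇒ ''.

Yes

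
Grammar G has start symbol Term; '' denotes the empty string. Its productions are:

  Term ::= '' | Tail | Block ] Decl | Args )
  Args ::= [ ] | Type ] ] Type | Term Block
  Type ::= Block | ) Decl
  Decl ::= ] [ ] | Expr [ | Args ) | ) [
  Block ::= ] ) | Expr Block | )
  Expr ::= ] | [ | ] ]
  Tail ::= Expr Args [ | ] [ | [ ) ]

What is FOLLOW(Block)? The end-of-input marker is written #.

{ ), [, ] }

In Term ::= Block ] Decl: add FIRST(] Decl) = { ] }.
In Args ::= Term Block: Block is at the end, add FOLLOW(Args) = { ), [ }.
In Type ::= Block: Block is at the end, add FOLLOW(Type) = { ), [, ] }.
In Block ::= Expr Block: Block is at the end, add FOLLOW(Block) = { ), [, ] }.
Union: FOLLOW(Block) = { ), [, ] }.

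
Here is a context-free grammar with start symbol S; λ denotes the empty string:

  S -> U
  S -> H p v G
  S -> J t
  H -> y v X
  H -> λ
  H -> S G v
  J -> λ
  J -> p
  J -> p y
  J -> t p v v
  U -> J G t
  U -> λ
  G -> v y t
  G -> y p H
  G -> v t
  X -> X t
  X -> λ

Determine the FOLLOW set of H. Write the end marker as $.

In S -> H p v G: add FIRST(p v G) = { p }.
In G -> y p H: H is at the end, add FOLLOW(G) = { $, t, v, y }.
Union: FOLLOW(H) = { $, p, t, v, y }.

{ $, p, t, v, y }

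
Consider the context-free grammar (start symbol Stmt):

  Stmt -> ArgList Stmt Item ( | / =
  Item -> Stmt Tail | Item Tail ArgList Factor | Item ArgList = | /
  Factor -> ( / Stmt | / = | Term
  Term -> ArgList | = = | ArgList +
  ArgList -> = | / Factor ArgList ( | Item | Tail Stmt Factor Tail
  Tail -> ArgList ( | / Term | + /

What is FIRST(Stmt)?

From Stmt -> ArgList Stmt Item (: add FIRST(ArgList) = { +, /, = }.
Stmt -> / = contributes {/}.
Union: FIRST(Stmt) = { +, /, = }.

{ +, /, = }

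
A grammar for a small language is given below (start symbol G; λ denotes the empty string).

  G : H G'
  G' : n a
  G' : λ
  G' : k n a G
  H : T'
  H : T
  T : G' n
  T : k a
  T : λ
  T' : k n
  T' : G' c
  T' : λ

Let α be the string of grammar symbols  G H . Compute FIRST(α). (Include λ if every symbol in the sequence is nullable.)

Add FIRST(G)\{λ} = { c, k, n }; G is nullable, continue.
Add FIRST(H)\{λ} = { c, k, n }; H is nullable, continue.
Every symbol is nullable, so include λ.

{ c, k, n, λ }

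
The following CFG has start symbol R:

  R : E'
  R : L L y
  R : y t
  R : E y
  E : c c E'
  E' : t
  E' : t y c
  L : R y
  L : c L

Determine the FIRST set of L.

From L : R y: add FIRST(R) = { c, t, y }.
L : c L contributes {c}.
Union: FIRST(L) = { c, t, y }.

{ c, t, y }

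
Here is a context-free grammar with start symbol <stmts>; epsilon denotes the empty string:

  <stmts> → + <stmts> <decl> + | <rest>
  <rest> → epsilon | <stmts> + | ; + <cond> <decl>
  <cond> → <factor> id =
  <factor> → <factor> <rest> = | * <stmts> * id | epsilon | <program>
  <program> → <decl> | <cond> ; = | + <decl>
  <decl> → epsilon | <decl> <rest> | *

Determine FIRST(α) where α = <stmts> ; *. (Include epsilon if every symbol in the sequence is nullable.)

{ +, ; }

Add FIRST(<stmts>)\{epsilon} = { +, ; }; <stmts> is nullable, continue.
; is a terminal; add {;} and stop.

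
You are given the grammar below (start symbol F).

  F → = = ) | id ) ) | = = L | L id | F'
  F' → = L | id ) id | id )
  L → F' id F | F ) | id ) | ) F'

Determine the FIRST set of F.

{ ), =, id }

F → = = ) contributes {=}.
F → id ) ) contributes {id}.
F → = = L contributes {=}.
From F → L id: add FIRST(L) = { ), =, id }.
From F → F': add FIRST(F') = { =, id }.
Union: FIRST(F) = { ), =, id }.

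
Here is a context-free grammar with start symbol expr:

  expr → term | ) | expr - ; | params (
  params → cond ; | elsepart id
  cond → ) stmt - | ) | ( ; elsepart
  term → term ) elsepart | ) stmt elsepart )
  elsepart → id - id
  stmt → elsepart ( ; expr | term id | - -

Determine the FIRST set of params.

{ (, ), id }

From params → cond ;: add FIRST(cond) = { (, ) }.
From params → elsepart id: add FIRST(elsepart) = { id }.
Union: FIRST(params) = { (, ), id }.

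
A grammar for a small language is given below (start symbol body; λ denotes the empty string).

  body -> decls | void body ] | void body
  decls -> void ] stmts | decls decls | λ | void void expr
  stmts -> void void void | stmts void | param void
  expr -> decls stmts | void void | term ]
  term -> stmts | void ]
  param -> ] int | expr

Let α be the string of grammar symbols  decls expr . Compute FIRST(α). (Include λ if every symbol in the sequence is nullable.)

{ ], void }

Add FIRST(decls)\{λ} = { void }; decls is nullable, continue.
Add FIRST(expr) = { ], void }; expr is not nullable, stop.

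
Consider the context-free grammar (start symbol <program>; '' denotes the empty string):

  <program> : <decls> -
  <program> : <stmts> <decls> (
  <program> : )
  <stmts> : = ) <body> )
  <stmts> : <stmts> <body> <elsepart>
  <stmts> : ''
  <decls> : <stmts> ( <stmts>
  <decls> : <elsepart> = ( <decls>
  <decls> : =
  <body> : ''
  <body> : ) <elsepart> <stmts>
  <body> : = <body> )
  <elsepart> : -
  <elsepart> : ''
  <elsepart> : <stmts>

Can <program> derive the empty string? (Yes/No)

Nullable nonterminals: <body>, <elsepart>, <stmts>.
No production of <program> has an RHS whose symbols are all nullable, so <program> is not nullable.

No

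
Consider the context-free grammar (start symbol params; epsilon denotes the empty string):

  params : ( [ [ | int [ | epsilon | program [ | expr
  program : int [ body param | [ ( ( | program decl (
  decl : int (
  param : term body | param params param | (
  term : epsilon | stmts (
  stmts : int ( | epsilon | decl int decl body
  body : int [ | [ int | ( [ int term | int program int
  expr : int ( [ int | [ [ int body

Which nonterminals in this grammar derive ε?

{ params, stmts, term }

Directly nullable (have an epsilon-production): params, term, stmts.
No other nonterminal has a production whose RHS symbols are all nullable.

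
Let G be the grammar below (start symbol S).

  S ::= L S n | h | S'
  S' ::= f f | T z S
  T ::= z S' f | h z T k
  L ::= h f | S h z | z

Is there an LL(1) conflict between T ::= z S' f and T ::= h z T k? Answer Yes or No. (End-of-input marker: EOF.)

No

FIRST(z S' f) = { z } and FIRST(h z T k) = { h }.
The FIRST sets are disjoint and neither alternative is nullable — no conflict.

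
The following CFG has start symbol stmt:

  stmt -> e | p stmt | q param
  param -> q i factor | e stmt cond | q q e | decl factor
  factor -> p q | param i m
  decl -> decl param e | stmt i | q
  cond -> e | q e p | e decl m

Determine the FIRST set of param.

param -> q i factor contributes {q}.
param -> e stmt cond contributes {e}.
param -> q q e contributes {q}.
From param -> decl factor: add FIRST(decl) = { e, p, q }.
Union: FIRST(param) = { e, p, q }.

{ e, p, q }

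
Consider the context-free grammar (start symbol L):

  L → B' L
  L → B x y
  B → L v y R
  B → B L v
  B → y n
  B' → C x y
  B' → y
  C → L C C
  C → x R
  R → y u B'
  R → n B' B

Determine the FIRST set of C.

From C → L C C: add FIRST(L) = { x, y }.
C → x R contributes {x}.
Union: FIRST(C) = { x, y }.

{ x, y }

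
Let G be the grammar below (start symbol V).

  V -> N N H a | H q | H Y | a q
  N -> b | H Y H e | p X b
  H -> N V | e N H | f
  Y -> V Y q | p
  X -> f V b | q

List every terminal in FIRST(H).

From H -> N V: add FIRST(N) = { b, e, f, p }.
H -> e N H contributes {e}.
H -> f contributes {f}.
Union: FIRST(H) = { b, e, f, p }.

{ b, e, f, p }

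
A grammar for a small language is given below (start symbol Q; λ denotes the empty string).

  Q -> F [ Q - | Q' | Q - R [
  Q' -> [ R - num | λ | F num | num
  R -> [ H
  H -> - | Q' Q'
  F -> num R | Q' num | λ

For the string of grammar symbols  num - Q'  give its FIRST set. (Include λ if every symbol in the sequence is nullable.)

{ num }

num is a terminal; add {num} and stop.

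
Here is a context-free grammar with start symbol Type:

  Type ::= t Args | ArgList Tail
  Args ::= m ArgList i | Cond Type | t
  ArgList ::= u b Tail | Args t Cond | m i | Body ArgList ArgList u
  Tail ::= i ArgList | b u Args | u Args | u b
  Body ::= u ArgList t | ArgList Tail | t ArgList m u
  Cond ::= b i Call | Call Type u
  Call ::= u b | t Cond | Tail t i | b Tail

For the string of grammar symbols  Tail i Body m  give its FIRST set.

{ b, i, u }

Add FIRST(Tail) = { b, i, u }; Tail is not nullable, stop.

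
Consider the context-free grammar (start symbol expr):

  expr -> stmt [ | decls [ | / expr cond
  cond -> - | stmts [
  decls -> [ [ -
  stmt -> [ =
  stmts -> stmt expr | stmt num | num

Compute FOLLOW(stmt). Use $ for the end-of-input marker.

{ /, [, num }

In expr -> stmt [: add FIRST([) = { [ }.
In stmts -> stmt expr: add FIRST(expr) = { /, [ }.
In stmts -> stmt num: add FIRST(num) = { num }.
Union: FOLLOW(stmt) = { /, [, num }.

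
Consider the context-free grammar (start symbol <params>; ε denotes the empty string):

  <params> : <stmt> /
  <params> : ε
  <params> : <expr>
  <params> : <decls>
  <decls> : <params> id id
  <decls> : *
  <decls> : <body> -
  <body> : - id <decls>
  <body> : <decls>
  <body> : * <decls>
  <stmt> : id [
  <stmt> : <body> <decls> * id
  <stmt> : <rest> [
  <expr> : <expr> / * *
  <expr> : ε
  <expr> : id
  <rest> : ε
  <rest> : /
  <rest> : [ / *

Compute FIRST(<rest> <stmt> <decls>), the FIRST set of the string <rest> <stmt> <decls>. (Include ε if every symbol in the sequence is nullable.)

Add FIRST(<rest>)\{ε} = { /, [ }; <rest> is nullable, continue.
Add FIRST(<stmt>) = { *, -, /, [, id }; <stmt> is not nullable, stop.

{ *, -, /, [, id }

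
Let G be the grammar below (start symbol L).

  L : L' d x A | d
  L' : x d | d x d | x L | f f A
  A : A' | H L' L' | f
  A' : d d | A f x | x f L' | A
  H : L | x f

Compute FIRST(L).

{ d, f, x }

From L : L' d x A: add FIRST(L') = { d, f, x }.
L : d contributes {d}.
Union: FIRST(L) = { d, f, x }.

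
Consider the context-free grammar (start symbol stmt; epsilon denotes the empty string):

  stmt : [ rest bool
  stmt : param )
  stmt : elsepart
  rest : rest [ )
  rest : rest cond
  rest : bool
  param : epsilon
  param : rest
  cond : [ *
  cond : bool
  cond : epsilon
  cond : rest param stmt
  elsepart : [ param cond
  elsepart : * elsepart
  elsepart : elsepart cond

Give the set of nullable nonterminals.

{ cond, param }

Directly nullable (have an epsilon-production): param, cond.
No other nonterminal has a production whose RHS symbols are all nullable.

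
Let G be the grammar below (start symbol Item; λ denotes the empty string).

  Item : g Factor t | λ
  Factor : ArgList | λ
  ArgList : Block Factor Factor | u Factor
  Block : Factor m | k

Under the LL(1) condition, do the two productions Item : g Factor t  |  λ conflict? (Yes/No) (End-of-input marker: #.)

FIRST(g Factor t) = { g } and FIRST(λ) = { λ }.
The second is nullable but FOLLOW(Item) = { # } is disjoint from FIRST of the first.

No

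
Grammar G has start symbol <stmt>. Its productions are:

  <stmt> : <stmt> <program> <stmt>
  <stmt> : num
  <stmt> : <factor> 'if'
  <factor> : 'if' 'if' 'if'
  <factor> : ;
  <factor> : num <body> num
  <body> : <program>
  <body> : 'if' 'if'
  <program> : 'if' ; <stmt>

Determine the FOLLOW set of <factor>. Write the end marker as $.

In <stmt> : <factor> 'if': add FIRST('if') = { 'if' }.
Union: FOLLOW(<factor>) = { 'if' }.

{ 'if' }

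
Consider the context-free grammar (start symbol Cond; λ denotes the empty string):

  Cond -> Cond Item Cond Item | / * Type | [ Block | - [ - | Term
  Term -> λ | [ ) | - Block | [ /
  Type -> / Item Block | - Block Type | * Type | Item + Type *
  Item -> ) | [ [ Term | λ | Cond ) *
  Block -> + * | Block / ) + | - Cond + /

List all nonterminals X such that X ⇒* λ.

{ Cond, Item, Term }

Directly nullable (have an λ-production): Term, Item.
Cond -> Cond Item Cond Item with every symbol nullable, so Cond is nullable.
No other nonterminal has a production whose RHS symbols are all nullable.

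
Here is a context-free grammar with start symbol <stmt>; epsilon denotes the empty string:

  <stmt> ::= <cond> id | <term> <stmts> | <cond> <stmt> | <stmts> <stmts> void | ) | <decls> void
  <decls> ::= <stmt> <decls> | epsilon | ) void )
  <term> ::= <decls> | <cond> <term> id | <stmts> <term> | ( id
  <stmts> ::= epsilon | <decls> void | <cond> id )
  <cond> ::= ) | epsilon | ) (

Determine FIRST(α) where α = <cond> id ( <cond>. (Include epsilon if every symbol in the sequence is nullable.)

Add FIRST(<cond>)\{epsilon} = { ) }; <cond> is nullable, continue.
id is a terminal; add {id} and stop.

{ ), id }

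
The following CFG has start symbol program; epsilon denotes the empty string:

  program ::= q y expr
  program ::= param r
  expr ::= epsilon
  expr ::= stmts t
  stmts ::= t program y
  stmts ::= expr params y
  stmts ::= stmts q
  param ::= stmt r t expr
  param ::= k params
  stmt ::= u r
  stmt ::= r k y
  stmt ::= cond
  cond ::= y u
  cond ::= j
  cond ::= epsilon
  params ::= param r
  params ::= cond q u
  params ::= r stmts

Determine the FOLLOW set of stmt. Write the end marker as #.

{ r }

In param ::= stmt r t expr: add FIRST(r t expr) = { r }.
Union: FOLLOW(stmt) = { r }.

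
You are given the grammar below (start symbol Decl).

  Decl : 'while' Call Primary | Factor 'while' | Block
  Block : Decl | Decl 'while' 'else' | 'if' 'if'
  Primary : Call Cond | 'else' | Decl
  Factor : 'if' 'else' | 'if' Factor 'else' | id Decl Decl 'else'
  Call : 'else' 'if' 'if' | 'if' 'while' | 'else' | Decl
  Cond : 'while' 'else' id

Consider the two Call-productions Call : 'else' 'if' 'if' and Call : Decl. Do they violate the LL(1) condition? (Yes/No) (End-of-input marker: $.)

FIRST('else' 'if' 'if') = { 'else' } and FIRST(Decl) = { 'if', 'while', id }.
The FIRST sets are disjoint and neither alternative is nullable — no conflict.

No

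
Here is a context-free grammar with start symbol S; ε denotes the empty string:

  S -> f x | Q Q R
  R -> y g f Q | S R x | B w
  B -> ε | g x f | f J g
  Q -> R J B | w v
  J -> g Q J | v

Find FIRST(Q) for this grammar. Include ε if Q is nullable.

{ f, g, w, y }

From Q -> R J B: add FIRST(R) = { f, g, w, y }.
Q -> w v contributes {w}.
Union: FIRST(Q) = { f, g, w, y }.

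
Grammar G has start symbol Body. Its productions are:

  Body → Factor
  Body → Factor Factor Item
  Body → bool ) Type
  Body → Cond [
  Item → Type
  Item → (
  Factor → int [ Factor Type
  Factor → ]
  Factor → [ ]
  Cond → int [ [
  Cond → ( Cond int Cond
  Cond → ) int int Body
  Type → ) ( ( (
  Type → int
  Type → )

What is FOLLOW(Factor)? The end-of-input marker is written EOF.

In Body → Factor: Factor is at the end, add FOLLOW(Body) = { EOF, [, int }.
In Body → Factor Factor Item: add FIRST(Factor Item) = { [, ], int }.
In Body → Factor Factor Item: add FIRST(Item) = { (, ), int }.
In Factor → int [ Factor Type: add FIRST(Type) = { ), int }.
Union: FOLLOW(Factor) = { EOF, (, ), [, ], int }.

{ EOF, (, ), [, ], int }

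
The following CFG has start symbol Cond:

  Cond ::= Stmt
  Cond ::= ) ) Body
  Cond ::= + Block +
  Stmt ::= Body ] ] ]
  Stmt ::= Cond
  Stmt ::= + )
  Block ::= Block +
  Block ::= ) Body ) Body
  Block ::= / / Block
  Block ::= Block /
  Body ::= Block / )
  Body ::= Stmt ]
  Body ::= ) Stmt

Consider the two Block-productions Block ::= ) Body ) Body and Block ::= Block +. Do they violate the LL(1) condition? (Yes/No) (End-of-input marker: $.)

FIRST() Body ) Body) = { ) } and FIRST(Block +) = { ), / }.
Both contain ), so the two alternatives are not disjoint — LL(1) conflict.

Yes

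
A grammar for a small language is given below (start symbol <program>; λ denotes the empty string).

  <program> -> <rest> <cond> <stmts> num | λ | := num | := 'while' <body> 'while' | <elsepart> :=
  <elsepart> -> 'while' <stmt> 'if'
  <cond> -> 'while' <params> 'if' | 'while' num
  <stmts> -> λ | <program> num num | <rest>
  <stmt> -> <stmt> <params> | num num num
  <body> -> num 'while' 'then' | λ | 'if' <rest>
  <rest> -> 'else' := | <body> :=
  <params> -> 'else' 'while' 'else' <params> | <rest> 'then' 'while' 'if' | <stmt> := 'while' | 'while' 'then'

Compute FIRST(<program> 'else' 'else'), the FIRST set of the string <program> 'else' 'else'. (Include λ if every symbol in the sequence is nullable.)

Add FIRST(<program>)\{λ} = { 'else', 'if', 'while', :=, num }; <program> is nullable, continue.
'else' is a terminal; add {'else'} and stop.

{ 'else', 'if', 'while', :=, num }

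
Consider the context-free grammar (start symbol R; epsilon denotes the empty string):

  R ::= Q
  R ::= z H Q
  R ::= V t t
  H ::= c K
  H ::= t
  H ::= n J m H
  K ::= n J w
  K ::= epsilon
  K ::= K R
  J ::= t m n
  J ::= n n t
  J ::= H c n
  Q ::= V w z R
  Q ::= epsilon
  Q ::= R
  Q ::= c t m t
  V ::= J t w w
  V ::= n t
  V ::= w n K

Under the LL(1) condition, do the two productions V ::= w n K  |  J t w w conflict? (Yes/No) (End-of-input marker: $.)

No

FIRST(w n K) = { w } and FIRST(J t w w) = { c, n, t }.
The FIRST sets are disjoint and neither alternative is nullable — no conflict.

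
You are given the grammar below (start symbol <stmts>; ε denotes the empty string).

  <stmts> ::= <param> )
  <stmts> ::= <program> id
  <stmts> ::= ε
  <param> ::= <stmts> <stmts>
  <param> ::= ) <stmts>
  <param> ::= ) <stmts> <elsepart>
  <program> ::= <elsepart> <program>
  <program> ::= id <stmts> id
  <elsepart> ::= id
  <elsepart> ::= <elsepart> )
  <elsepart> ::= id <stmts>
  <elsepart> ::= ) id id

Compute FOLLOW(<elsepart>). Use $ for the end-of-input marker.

In <param> ::= ) <stmts> <elsepart>: <elsepart> is at the end, add FOLLOW(<param>) = { ) }.
In <program> ::= <elsepart> <program>: add FIRST(<program>) = { ), id }.
In <elsepart> ::= <elsepart> ): add FIRST()) = { ) }.
Union: FOLLOW(<elsepart>) = { ), id }.

{ ), id }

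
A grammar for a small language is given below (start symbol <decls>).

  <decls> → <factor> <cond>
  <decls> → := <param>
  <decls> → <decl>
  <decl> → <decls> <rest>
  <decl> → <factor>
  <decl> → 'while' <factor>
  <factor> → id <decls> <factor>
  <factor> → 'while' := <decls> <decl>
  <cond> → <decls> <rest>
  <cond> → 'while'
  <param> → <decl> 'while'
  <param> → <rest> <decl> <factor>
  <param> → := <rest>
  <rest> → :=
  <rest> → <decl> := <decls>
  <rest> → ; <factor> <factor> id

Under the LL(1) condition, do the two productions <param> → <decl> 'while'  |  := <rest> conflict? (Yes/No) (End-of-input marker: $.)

FIRST(<decl> 'while') = { 'while', :=, id } and FIRST(:= <rest>) = { := }.
Both contain :=, so the two alternatives are not disjoint — LL(1) conflict.

Yes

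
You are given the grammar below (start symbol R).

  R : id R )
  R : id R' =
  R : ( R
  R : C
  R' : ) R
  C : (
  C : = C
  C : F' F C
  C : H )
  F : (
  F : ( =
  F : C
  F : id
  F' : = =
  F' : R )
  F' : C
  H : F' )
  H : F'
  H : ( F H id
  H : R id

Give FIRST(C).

{ (, =, id }

C : ( contributes {(}.
C : = C contributes {=}.
From C : F' F C: add FIRST(F') = { (, =, id }.
From C : H ): add FIRST(H) = { (, =, id }.
Union: FIRST(C) = { (, =, id }.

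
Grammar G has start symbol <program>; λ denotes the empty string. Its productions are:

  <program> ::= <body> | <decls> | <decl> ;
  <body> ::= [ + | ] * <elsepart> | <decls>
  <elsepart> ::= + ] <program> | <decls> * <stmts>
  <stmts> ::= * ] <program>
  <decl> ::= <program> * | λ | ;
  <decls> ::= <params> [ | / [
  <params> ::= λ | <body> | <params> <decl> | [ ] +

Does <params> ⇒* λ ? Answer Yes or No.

<params> has an λ-production, so <params> ⇒ λ.

Yes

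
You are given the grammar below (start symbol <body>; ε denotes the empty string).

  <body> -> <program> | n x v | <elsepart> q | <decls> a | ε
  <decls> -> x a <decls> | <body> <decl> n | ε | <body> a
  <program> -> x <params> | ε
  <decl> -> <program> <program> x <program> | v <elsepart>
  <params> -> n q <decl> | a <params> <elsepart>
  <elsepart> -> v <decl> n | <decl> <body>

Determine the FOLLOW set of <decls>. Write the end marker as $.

{ a }

In <body> -> <decls> a: add FIRST(a) = { a }.
In <decls> -> x a <decls>: <decls> is at the end, add FOLLOW(<decls>) = { a }.
Union: FOLLOW(<decls>) = { a }.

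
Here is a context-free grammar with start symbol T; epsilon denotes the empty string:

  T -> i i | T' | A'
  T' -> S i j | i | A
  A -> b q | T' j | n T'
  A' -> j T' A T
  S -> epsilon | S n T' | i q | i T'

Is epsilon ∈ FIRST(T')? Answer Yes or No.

No

Nullable nonterminals: S.
No production of T' has an RHS whose symbols are all nullable, so T' is not nullable.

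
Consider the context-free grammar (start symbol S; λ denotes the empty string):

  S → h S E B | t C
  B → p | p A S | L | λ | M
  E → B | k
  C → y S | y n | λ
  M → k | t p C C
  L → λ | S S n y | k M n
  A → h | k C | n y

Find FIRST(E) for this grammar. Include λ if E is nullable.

From E → B: add FIRST(B) = { h, k, p, t, λ } (including λ since B is nullable).
E → k contributes {k}.
Union: FIRST(E) = { h, k, p, t, λ }.

{ h, k, p, t, λ }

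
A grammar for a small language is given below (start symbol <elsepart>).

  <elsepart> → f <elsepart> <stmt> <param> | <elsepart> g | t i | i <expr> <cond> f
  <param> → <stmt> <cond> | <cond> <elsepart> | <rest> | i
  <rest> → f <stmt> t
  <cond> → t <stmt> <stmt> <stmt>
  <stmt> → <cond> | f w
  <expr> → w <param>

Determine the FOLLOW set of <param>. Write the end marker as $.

{ $, f, g, t }

In <elsepart> → f <elsepart> <stmt> <param>: <param> is at the end, add FOLLOW(<elsepart>) = { $, f, g, t }.
In <expr> → w <param>: <param> is at the end, add FOLLOW(<expr>) = { t }.
Union: FOLLOW(<param>) = { $, f, g, t }.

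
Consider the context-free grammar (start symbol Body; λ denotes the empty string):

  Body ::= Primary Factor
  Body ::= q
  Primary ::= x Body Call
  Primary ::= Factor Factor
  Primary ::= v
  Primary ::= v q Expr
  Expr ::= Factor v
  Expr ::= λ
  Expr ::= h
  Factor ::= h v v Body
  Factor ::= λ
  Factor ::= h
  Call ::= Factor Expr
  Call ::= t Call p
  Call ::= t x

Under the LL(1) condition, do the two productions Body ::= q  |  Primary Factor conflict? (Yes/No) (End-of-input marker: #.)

No

FIRST(q) = { q } and FIRST(Primary Factor) = { h, v, x, λ }.
The second is nullable but FOLLOW(Body) = { #, h, p, t, v } is disjoint from FIRST of the first.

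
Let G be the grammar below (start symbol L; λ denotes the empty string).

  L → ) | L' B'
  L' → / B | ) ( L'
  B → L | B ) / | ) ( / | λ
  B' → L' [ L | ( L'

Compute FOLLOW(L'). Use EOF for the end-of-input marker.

{ EOF, (, ), /, [ }

In L → L' B': add FIRST(B') = { (, ), / }.
In L' → ) ( L': L' is at the end, add FOLLOW(L') = { EOF, (, ), /, [ }.
In B' → L' [ L: add FIRST([ L) = { [ }.
In B' → ( L': L' is at the end, add FOLLOW(B') = { EOF, (, ), /, [ }.
Union: FOLLOW(L') = { EOF, (, ), /, [ }.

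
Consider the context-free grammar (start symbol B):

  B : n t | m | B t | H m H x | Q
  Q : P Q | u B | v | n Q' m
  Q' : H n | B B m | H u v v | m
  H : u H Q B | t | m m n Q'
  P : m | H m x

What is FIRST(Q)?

From Q : P Q: add FIRST(P) = { m, t, u }.
Q : u B contributes {u}.
Q : v contributes {v}.
Q : n Q' m contributes {n}.
Union: FIRST(Q) = { m, n, t, u, v }.

{ m, n, t, u, v }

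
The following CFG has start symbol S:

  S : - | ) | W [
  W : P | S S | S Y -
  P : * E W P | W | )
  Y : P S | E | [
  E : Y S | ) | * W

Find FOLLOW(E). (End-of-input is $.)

{ ), *, - }

In P : * E W P: add FIRST(W P) = { ), *, - }.
In Y : E: E is at the end, add FOLLOW(Y) = { ), *, - }.
Union: FOLLOW(E) = { ), *, - }.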